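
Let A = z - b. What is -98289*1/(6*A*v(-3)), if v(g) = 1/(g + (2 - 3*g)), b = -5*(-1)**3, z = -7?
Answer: 10921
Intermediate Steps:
b = 5 (b = -5*(-1) = 5)
v(g) = 1/(2 - 2*g)
A = -12 (A = -7 - 1*5 = -7 - 5 = -12)
-98289*1/(6*A*v(-3)) = -98289/((-1/(-2 + 2*(-3))*6)*(-12)) = -98289/((-1/(-2 - 6)*6)*(-12)) = -98289/((-1/(-8)*6)*(-12)) = -98289/((-1*(-1/8)*6)*(-12)) = -98289/(((1/8)*6)*(-12)) = -98289/((3/4)*(-12)) = -98289/(-9) = -98289*(-1/9) = 10921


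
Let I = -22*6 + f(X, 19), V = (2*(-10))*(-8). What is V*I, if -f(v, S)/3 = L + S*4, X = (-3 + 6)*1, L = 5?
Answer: -60000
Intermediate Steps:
X = 3 (X = 3*1 = 3)
f(v, S) = -15 - 12*S (f(v, S) = -3*(5 + S*4) = -3*(5 + 4*S) = -15 - 12*S)
V = 160 (V = -20*(-8) = 160)
I = -375 (I = -22*6 + (-15 - 12*19) = -132 + (-15 - 228) = -132 - 243 = -375)
V*I = 160*(-375) = -60000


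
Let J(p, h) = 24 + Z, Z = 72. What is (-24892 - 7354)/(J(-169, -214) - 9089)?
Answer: 1402/391 ≈ 3.5857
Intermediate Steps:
J(p, h) = 96 (J(p, h) = 24 + 72 = 96)
(-24892 - 7354)/(J(-169, -214) - 9089) = (-24892 - 7354)/(96 - 9089) = -32246/(-8993) = -32246*(-1/8993) = 1402/391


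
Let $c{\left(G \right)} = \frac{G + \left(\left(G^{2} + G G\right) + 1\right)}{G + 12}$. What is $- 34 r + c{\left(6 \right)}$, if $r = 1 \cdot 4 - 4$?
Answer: $\frac{79}{18} \approx 4.3889$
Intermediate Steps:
$r = 0$ ($r = 4 - 4 = 0$)
$c{\left(G \right)} = \frac{1 + G + 2 G^{2}}{12 + G}$ ($c{\left(G \right)} = \frac{G + \left(\left(G^{2} + G^{2}\right) + 1\right)}{12 + G} = \frac{G + \left(2 G^{2} + 1\right)}{12 + G} = \frac{G + \left(1 + 2 G^{2}\right)}{12 + G} = \frac{1 + G + 2 G^{2}}{12 + G}$)
$- 34 r + c{\left(6 \right)} = \left(-34\right) 0 + \frac{1 + 6 + 2 \cdot 6^{2}}{12 + 6} = 0 + \frac{1 + 6 + 2 \cdot 36}{18} = 0 + \frac{1 + 6 + 72}{18} = 0 + \frac{1}{18} \cdot 79 = 0 + \frac{79}{18} = \frac{79}{18}$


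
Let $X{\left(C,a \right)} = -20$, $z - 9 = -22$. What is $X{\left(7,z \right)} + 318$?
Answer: $298$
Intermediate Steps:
$z = -13$ ($z = 9 - 22 = -13$)
$X{\left(7,z \right)} + 318 = -20 + 318 = 298$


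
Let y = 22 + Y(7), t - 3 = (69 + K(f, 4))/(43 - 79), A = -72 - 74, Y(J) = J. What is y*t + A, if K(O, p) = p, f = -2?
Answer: -4241/36 ≈ -117.81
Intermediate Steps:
A = -146
t = 35/36 (t = 3 + (69 + 4)/(43 - 79) = 3 + 73/(-36) = 3 + 73*(-1/36) = 3 - 73/36 = 35/36 ≈ 0.97222)
y = 29 (y = 22 + 7 = 29)
y*t + A = 29*(35/36) - 146 = 1015/36 - 146 = -4241/36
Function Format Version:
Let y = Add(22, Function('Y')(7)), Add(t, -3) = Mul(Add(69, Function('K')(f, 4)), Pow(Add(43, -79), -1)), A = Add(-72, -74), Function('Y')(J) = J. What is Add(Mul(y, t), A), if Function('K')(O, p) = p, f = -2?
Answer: Rational(-4241, 36) ≈ -117.81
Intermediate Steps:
A = -146
t = Rational(35, 36) (t = Add(3, Mul(Add(69, 4), Pow(Add(43, -79), -1))) = Add(3, Mul(73, Pow(-36, -1))) = Add(3, Mul(73, Rational(-1, 36))) = Add(3, Rational(-73, 36)) = Rational(35, 36) ≈ 0.97222)
y = 29 (y = Add(22, 7) = 29)
Add(Mul(y, t), A) = Add(Mul(29, Rational(35, 36)), -146) = Add(Rational(1015, 36), -146) = Rational(-4241, 36)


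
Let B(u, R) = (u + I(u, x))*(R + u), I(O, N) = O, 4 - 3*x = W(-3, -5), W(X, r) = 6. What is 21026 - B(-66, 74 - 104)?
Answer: 8354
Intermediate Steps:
x = -⅔ (x = 4/3 - ⅓*6 = 4/3 - 2 = -⅔ ≈ -0.66667)
B(u, R) = 2*u*(R + u) (B(u, R) = (u + u)*(R + u) = (2*u)*(R + u) = 2*u*(R + u))
21026 - B(-66, 74 - 104) = 21026 - 2*(-66)*((74 - 104) - 66) = 21026 - 2*(-66)*(-30 - 66) = 21026 - 2*(-66)*(-96) = 21026 - 1*12672 = 21026 - 12672 = 8354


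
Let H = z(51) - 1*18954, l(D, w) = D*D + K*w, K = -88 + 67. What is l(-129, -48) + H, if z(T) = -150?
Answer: -1455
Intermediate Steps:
K = -21
l(D, w) = D² - 21*w (l(D, w) = D*D - 21*w = D² - 21*w)
H = -19104 (H = -150 - 1*18954 = -150 - 18954 = -19104)
l(-129, -48) + H = ((-129)² - 21*(-48)) - 19104 = (16641 + 1008) - 19104 = 17649 - 19104 = -1455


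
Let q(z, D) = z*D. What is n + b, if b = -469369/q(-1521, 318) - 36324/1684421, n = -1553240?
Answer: -1265450850945638443/814717380438 ≈ -1.5532e+6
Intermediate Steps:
q(z, D) = D*z
b = 773045880677/814717380438 (b = -469369/(318*(-1521)) - 36324/1684421 = -469369/(-483678) - 36324*1/1684421 = -469369*(-1/483678) - 36324/1684421 = 469369/483678 - 36324/1684421 = 773045880677/814717380438 ≈ 0.94885)
n + b = -1553240 + 773045880677/814717380438 = -1265450850945638443/814717380438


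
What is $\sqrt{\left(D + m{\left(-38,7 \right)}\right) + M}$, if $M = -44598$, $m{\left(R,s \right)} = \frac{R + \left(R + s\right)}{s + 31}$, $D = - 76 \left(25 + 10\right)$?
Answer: $\frac{73 i \sqrt{12806}}{38} \approx 217.39 i$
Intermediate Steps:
$D = -2660$ ($D = \left(-76\right) 35 = -2660$)
$m{\left(R,s \right)} = \frac{s + 2 R}{31 + s}$
$\sqrt{\left(D + m{\left(-38,7 \right)}\right) + M} = \sqrt{\left(-2660 + \frac{7 + 2 \left(-38\right)}{31 + 7}\right) - 44598} = \sqrt{\left(-2660 + \frac{7 - 76}{38}\right) - 44598} = \sqrt{\left(-2660 + \frac{1}{38} \left(-69\right)\right) - 44598} = \sqrt{\left(-2660 - \frac{69}{38}\right) - 44598} = \sqrt{- \frac{101149}{38} - 44598} = \sqrt{- \frac{1795873}{38}} = \frac{73 i \sqrt{12806}}{38}$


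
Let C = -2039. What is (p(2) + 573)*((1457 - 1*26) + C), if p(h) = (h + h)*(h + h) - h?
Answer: -356896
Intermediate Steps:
p(h) = -h + 4*h² (p(h) = (2*h)*(2*h) - h = 4*h² - h = -h + 4*h²)
(p(2) + 573)*((1457 - 1*26) + C) = (2*(-1 + 4*2) + 573)*((1457 - 1*26) - 2039) = (2*(-1 + 8) + 573)*((1457 - 26) - 2039) = (2*7 + 573)*(1431 - 2039) = (14 + 573)*(-608) = 587*(-608) = -356896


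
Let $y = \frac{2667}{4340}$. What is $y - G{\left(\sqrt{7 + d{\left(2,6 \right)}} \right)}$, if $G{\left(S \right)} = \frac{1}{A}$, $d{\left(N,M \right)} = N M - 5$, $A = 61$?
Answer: $\frac{22621}{37820} \approx 0.59812$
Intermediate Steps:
$y = \frac{381}{620}$ ($y = 2667 \cdot \frac{1}{4340} = \frac{381}{620} \approx 0.61452$)
$d{\left(N,M \right)} = -5 + M N$ ($d{\left(N,M \right)} = M N - 5 = -5 + M N$)
$G{\left(S \right)} = \frac{1}{61}$
$y - G{\left(\sqrt{7 + d{\left(2,6 \right)}} \right)} = \frac{381}{620} - \frac{1}{61} = \frac{22621}{37820}$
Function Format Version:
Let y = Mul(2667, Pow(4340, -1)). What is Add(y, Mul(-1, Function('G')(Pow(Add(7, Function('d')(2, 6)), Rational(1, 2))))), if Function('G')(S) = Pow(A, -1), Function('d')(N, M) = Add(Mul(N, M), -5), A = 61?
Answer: Rational(22621, 37820) ≈ 0.59812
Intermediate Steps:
y = Rational(381, 620) (y = Mul(2667, Rational(1, 4340)) = Rational(381, 620) ≈ 0.61452)
Function('d')(N, M) = Add(-5, Mul(M, N)) (Function('d')(N, M) = Add(Mul(M, N), -5) = Add(-5, Mul(M, N)))
Function('G')(S) = Rational(1, 61) (Function('G')(S) = Pow(61, -1) = Rational(1, 61))
Add(y, Mul(-1, Function('G')(Pow(Add(7, Function('d')(2, 6)), Rational(1, 2))))) = Add(Rational(381, 620), Mul(-1, Rational(1, 61))) = Add(Rational(381, 620), Rational(-1, 61)) = Rational(22621, 37820)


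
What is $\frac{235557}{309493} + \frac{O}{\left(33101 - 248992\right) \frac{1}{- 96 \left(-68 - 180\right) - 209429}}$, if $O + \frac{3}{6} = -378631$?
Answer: $- \frac{3346418933522205}{10279500502} \approx -3.2554 \cdot 10^{5}$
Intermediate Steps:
$O = - \frac{757263}{2}$ ($O = - \frac{1}{2} - 378631 = - \frac{757263}{2} \approx -3.7863 \cdot 10^{5}$)
$\frac{235557}{309493} + \frac{O}{\left(33101 - 248992\right) \frac{1}{- 96 \left(-68 - 180\right) - 209429}} = \frac{235557}{309493} - \frac{757263}{2 \frac{33101 - 248992}{- 96 \left(-68 - 180\right) - 209429}} = 235557 \cdot \frac{1}{309493} - \frac{757263}{2 \left(- \frac{215891}{\left(-96\right) \left(-248\right) - 209429}\right)} = \frac{235557}{309493} - \frac{757263}{2 \left(- \frac{215891}{23808 - 209429}\right)} = \frac{235557}{309493} - \frac{757263}{2 \left(- \frac{215891}{-185621}\right)} = \frac{235557}{309493} - \frac{757263}{2 \left(\left(-215891\right) \left(- \frac{1}{185621}\right)\right)} = \frac{235557}{309493} - \frac{757263}{2 \cdot \frac{215891}{185621}} = \frac{235557}{309493} - \frac{10812608871}{33214} = - \frac{3346418933522205}{10279500502}$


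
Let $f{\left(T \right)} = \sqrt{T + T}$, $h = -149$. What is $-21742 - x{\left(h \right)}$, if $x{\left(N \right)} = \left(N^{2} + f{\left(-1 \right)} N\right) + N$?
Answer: $-43794 + 149 i \sqrt{2} \approx -43794.0 + 210.72 i$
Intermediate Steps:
$f{\left(T \right)} = \sqrt{2} \sqrt{T}$ ($f{\left(T \right)} = \sqrt{2 T} = \sqrt{2} \sqrt{T}$)
$x{\left(N \right)} = N + N^{2} + i N \sqrt{2}$ ($x{\left(N \right)} = \left(N^{2} + \sqrt{2} \sqrt{-1} N\right) + N = \left(N^{2} + \sqrt{2} i N\right) + N = \left(N^{2} + i \sqrt{2} N\right) + N = \left(N^{2} + i N \sqrt{2}\right) + N = N + N^{2} + i N \sqrt{2}$)
$-21742 - x{\left(h \right)} = -21742 - - 149 \left(1 - 149 + i \sqrt{2}\right) = -21742 - - 149 \left(-148 + i \sqrt{2}\right) = -21742 - \left(22052 - 149 i \sqrt{2}\right) = -43794 + 149 i \sqrt{2}$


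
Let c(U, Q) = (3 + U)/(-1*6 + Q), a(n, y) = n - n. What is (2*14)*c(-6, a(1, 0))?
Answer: 14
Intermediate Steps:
a(n, y) = 0
c(U, Q) = (3 + U)/(-6 + Q)
(2*14)*c(-6, a(1, 0)) = (2*14)*((3 - 6)/(-6 + 0)) = 28*(-3/(-6)) = 28*(-1/6*(-3)) = 28*(1/2) = 14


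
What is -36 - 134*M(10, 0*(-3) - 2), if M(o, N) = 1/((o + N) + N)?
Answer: -175/3 ≈ -58.333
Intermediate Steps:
M(o, N) = 1/(o + 2*N) (M(o, N) = 1/((N + o) + N) = 1/(o + 2*N))
-36 - 134*M(10, 0*(-3) - 2) = -36 - 134/(10 + 2*(0*(-3) - 2)) = -36 - 134/(10 + 2*(0 - 2)) = -36 - 134/(10 + 2*(-2)) = -36 - 134/(10 - 4) = -36 - 134/6 = -36 - 134*⅙ = -36 - 67/3 = -175/3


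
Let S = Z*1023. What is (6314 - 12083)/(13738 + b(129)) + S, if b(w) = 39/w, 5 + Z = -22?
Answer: -16317270954/590747 ≈ -27621.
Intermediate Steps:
Z = -27 (Z = -5 - 22 = -27)
S = -27621 (S = -27*1023 = -27621)
(6314 - 12083)/(13738 + b(129)) + S = (6314 - 12083)/(13738 + 39/129) - 27621 = -5769/(13738 + 39*(1/129)) - 27621 = -5769/(13738 + 13/43) - 27621 = -5769/590747/43 - 27621 = -5769*43/590747 - 27621 = -248067/590747 - 27621 = -16317270954/590747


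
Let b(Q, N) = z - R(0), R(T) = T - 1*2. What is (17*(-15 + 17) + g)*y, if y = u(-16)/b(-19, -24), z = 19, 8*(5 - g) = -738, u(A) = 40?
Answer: 250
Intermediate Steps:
g = 389/4 (g = 5 - ⅛*(-738) = 5 + 369/4 = 389/4 ≈ 97.250)
R(T) = -2 + T (R(T) = T - 2 = -2 + T)
b(Q, N) = 21 (b(Q, N) = 19 - (-2 + 0) = 19 - 1*(-2) = 19 + 2 = 21)
y = 40/21 ≈ 1.9048
(17*(-15 + 17) + g)*y = (17*(-15 + 17) + 389/4)*(40/21) = (17*2 + 389/4)*(40/21) = (34 + 389/4)*(40/21) = (525/4)*(40/21) = 250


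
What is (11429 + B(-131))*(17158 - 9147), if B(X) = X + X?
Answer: 89458837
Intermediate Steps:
B(X) = 2*X
(11429 + B(-131))*(17158 - 9147) = (11429 + 2*(-131))*(17158 - 9147) = (11429 - 262)*8011 = 11167*8011 = 89458837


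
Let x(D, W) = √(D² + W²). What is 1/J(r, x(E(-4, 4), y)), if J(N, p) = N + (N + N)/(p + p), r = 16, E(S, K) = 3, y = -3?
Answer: 9/136 - 3*√2/272 ≈ 0.050579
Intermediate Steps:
J(N, p) = N + N/p (J(N, p) = N + (2*N)/((2*p)) = N + (2*N)*(1/(2*p)) = N + N/p)
1/J(r, x(E(-4, 4), y)) = 1/(16 + 16/(√(3² + (-3)²))) = 1/(16 + 16/(√(9 + 9))) = 1/(16 + 16/(√18)) = 1/(16 + 16/((3*√2))) = 1/(16 + 16*(√2/6)) = 1/(16 + 8*√2/3)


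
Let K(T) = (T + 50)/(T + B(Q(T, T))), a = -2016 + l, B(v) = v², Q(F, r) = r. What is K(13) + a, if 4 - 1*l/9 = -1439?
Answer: 285255/26 ≈ 10971.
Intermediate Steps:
l = 12987 (l = 36 - 9*(-1439) = 36 + 12951 = 12987)
a = 10971 (a = -2016 + 12987 = 10971)
K(T) = (50 + T)/(T + T²) (K(T) = (T + 50)/(T + T²) = (50 + T)/(T + T²))
K(13) + a = (50 + 13)/(13*(1 + 13)) + 10971 = (1/13)*63/14 + 10971 = (1/13)*(1/14)*63 + 10971 = 9/26 + 10971 = 285255/26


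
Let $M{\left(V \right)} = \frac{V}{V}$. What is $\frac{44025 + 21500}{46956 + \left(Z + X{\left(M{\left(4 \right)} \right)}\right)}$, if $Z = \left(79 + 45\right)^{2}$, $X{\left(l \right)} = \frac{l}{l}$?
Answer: $\frac{65525}{62333} \approx 1.0512$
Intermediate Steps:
$M{\left(V \right)} = 1$
$X{\left(l \right)} = 1$
$Z = 15376$ ($Z = 124^{2} = 15376$)
$\frac{44025 + 21500}{46956 + \left(Z + X{\left(M{\left(4 \right)} \right)}\right)} = \frac{44025 + 21500}{46956 + \left(15376 + 1\right)} = \frac{65525}{46956 + 15377} = \frac{65525}{62333}$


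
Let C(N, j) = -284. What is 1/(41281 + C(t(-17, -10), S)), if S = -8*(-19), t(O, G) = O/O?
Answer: 1/40997 ≈ 2.4392e-5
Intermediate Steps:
t(O, G) = 1
S = 152
1/(41281 + C(t(-17, -10), S)) = 1/(41281 - 284) = 1/40997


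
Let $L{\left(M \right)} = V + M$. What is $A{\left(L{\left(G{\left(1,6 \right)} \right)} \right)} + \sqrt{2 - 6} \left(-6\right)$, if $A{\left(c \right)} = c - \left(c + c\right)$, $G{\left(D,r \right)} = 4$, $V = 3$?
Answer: $-7 - 12 i \approx -7.0 - 12.0 i$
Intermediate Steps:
$L{\left(M \right)} = 3 + M$
$A{\left(c \right)} = - c$ ($A{\left(c \right)} = c - 2 c = - c$)
$A{\left(L{\left(G{\left(1,6 \right)} \right)} \right)} + \sqrt{2 - 6} \left(-6\right) = - (3 + 4) + \sqrt{2 - 6} \left(-6\right) = \left(-1\right) 7 + \sqrt{-4} \left(-6\right) = -7 + 2 i \left(-6\right) = -7 - 12 i$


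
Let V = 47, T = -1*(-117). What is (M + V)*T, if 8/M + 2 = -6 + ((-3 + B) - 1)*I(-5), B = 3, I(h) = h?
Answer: 5187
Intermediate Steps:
M = -8/3 (M = 8/(-2 + (-6 + ((-3 + 3) - 1)*(-5))) = 8/(-2 + (-6 + (0 - 1)*(-5))) = 8/(-2 + (-6 - 1*(-5))) = 8/(-2 + (-6 + 5)) = 8/(-2 - 1) = 8/(-3) = 8*(-1/3) = -8/3 ≈ -2.6667)
T = 117
(M + V)*T = (-8/3 + 47)*117 = (133/3)*117 = 5187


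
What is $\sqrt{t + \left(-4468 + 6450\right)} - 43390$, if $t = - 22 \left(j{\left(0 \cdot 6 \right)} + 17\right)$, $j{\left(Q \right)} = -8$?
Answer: $-43390 + 2 \sqrt{446} \approx -43348.0$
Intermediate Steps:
$t = -198$ ($t = - 22 \left(-8 + 17\right) = \left(-22\right) 9 = -198$)
$\sqrt{t + \left(-4468 + 6450\right)} - 43390 = \sqrt{-198 + \left(-4468 + 6450\right)} - 43390 = \sqrt{-198 + 1982} - 43390 = \sqrt{1784} - 43390 = 2 \sqrt{446} - 43390 = -43390 + 2 \sqrt{446}$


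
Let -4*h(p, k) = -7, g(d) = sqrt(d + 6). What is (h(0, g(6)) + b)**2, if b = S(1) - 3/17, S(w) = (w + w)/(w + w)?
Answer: 30625/4624 ≈ 6.6231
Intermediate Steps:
g(d) = sqrt(6 + d)
h(p, k) = 7/4 (h(p, k) = -1/4*(-7) = 7/4)
S(w) = 1 (S(w) = (2*w)/((2*w)) = (2*w)*(1/(2*w)) = 1)
b = 14/17 (b = 1 - 3/17 = 14/17 ≈ 0.82353)
(h(0, g(6)) + b)**2 = (7/4 + 14/17)**2 = (175/68)**2 = 30625/4624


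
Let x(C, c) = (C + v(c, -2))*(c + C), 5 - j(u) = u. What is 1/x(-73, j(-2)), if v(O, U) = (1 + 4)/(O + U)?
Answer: 1/4752 ≈ 0.00021044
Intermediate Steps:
v(O, U) = 5/(O + U)
j(u) = 5 - u
x(C, c) = (C + c)*(C + 5/(-2 + c)) (x(C, c) = (C + 5/(c - 2))*(c + C) = (C + 5/(-2 + c))*(C + c) = (C + c)*(C + 5/(-2 + c)))
1/x(-73, j(-2)) = 1/((5*(-73) + 5*(5 - 1*(-2)) - 73*(-2 + (5 - 1*(-2)))*(-73 + (5 - 1*(-2))))/(-2 + (5 - 1*(-2)))) = 1/((-365 + 5*(5 + 2) - 73*(-2 + (5 + 2))*(-73 + (5 + 2)))/(-2 + (5 + 2))) = 1/((-365 + 5*7 - 73*(-2 + 7)*(-73 + 7))/(-2 + 7)) = 1/((-365 + 35 - 73*5*(-66))/5) = 1/((-365 + 35 + 24090)/5) = 1/((⅕)*23760) = 1/4752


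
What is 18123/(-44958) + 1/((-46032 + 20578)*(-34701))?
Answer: -1333972489607/3309205725111 ≈ -0.40311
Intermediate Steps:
18123/(-44958) + 1/((-46032 + 20578)*(-34701)) = 18123*(-1/44958) - 1/34701/(-25454) = -6041/14986 - 1/25454*(-1/34701) = -6041/14986 + 1/883279254 = -1333972489607/3309205725111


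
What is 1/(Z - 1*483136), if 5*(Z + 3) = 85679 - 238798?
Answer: -5/2568814 ≈ -1.9464e-6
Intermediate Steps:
Z = -153134/5 (Z = -3 + (85679 - 238798)/5 = -3 + (⅕)*(-153119) = -3 - 153119/5 = -153134/5 ≈ -30627.)
1/(Z - 1*483136) = 1/(-153134/5 - 1*483136) = 1/(-153134/5 - 483136) = 1/(-2568814/5) = -5/2568814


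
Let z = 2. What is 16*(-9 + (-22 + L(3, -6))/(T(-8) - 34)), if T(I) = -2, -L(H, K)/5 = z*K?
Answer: -1448/9 ≈ -160.89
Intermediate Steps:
L(H, K) = -10*K
16*(-9 + (-22 + L(3, -6))/(T(-8) - 34)) = 16*(-9 + (-22 - 10*(-6))/(-2 - 34)) = 16*(-9 + (-22 + 60)/(-36)) = 16*(-9 + 38*(-1/36)) = 16*(-9 - 19/18) = 16*(-181/18) = -1448/9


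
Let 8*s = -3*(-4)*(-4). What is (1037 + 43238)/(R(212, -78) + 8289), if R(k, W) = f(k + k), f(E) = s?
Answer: 4025/753 ≈ 5.3453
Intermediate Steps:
s = -6 (s = (-3*(-4)*(-4))/8 = (12*(-4))/8 = (⅛)*(-48) = -6)
f(E) = -6
R(k, W) = -6
(1037 + 43238)/(R(212, -78) + 8289) = (1037 + 43238)/(-6 + 8289) = 44275/8283 = 44275*(1/8283) = 4025/753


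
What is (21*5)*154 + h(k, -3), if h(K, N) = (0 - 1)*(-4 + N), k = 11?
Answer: 16177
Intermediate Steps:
h(K, N) = 4 - N (h(K, N) = -(-4 + N) = 4 - N)
(21*5)*154 + h(k, -3) = (21*5)*154 + (4 - 1*(-3)) = 105*154 + (4 + 3) = 16170 + 7 = 16177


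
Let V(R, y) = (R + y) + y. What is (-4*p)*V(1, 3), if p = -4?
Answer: 112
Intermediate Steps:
V(R, y) = R + 2*y
(-4*p)*V(1, 3) = (-4*(-4))*(1 + 2*3) = 16*(1 + 6) = 16*7 = 112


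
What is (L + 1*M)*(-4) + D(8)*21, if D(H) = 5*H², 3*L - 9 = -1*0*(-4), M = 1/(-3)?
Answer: 20128/3 ≈ 6709.3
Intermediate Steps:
M = -⅓ (M = 1*(-⅓) = -⅓ ≈ -0.33333)
L = 3 (L = 3 + (-1*0*(-4))/3 = 3 + (0*(-4))/3 = 3 + (⅓)*0 = 3 + 0 = 3)
(L + 1*M)*(-4) + D(8)*21 = (3 + 1*(-⅓))*(-4) + (5*8²)*21 = (3 - ⅓)*(-4) + (5*64)*21 = (8/3)*(-4) + 320*21 = -32/3 + 6720 = 20128/3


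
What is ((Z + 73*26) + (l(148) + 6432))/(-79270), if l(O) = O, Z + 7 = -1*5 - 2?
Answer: -4232/39635 ≈ -0.10677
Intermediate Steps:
Z = -14 (Z = -7 + (-1*5 - 2) = -7 + (-5 - 2) = -7 - 7 = -14)
((Z + 73*26) + (l(148) + 6432))/(-79270) = ((-14 + 73*26) + (148 + 6432))/(-79270) = ((-14 + 1898) + 6580)*(-1/79270) = (1884 + 6580)*(-1/79270) = 8464*(-1/79270) = -4232/39635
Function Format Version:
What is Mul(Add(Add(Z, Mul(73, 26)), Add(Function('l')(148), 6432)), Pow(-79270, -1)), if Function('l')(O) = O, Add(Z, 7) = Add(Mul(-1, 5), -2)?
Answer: Rational(-4232, 39635) ≈ -0.10677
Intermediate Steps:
Z = -14 (Z = Add(-7, Add(Mul(-1, 5), -2)) = Add(-7, Add(-5, -2)) = Add(-7, -7) = -14)
Mul(Add(Add(Z, Mul(73, 26)), Add(Function('l')(148), 6432)), Pow(-79270, -1)) = Mul(Add(Add(-14, Mul(73, 26)), Add(148, 6432)), Pow(-79270, -1)) = Mul(Add(Add(-14, 1898), 6580), Rational(-1, 79270)) = Mul(Add(1884, 6580), Rational(-1, 79270)) = Mul(8464, Rational(-1, 79270)) = Rational(-4232, 39635)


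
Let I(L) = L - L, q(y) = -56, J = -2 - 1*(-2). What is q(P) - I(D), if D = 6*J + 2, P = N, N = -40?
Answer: -56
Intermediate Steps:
J = 0 (J = -2 + 2 = 0)
P = -40
D = 2 (D = 6*0 + 2 = 0 + 2 = 2)
I(L) = 0
q(P) - I(D) = -56 - 1*0 = -56 + 0 = -56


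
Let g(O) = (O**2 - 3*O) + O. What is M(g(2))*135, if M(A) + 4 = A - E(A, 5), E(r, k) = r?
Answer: -540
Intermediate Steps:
g(O) = O**2 - 2*O
M(A) = -4 (M(A) = -4 + (A - A) = -4 + 0 = -4)
M(g(2))*135 = -4*135 = -540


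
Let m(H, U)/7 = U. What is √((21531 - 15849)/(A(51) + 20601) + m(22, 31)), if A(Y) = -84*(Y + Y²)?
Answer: 11*√8143219371/67389 ≈ 14.730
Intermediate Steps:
m(H, U) = 7*U
A(Y) = -84*Y - 84*Y²
√((21531 - 15849)/(A(51) + 20601) + m(22, 31)) = √((21531 - 15849)/(-84*51*(1 + 51) + 20601) + 7*31) = √(5682/(-84*51*52 + 20601) + 217) = √(5682/(-222768 + 20601) + 217) = √(5682/(-202167) + 217) = √(5682*(-1/202167) + 217) = √(-1894/67389 + 217) = √(14621519/67389) = 11*√8143219371/67389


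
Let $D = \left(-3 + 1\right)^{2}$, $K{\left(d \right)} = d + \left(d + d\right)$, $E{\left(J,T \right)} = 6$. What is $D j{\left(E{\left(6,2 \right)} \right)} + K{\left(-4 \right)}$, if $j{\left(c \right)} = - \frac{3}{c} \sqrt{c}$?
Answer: $-12 - 2 \sqrt{6} \approx -16.899$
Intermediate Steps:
$K{\left(d \right)} = 3 d$ ($K{\left(d \right)} = d + 2 d = 3 d$)
$D = 4$ ($D = \left(-2\right)^{2} = 4$)
$j{\left(c \right)} = - \frac{3}{\sqrt{c}}$
$D j{\left(E{\left(6,2 \right)} \right)} + K{\left(-4 \right)} = 4 \left(- \frac{3}{\sqrt{6}}\right) + 3 \left(-4\right) = 4 \left(- 3 \frac{\sqrt{6}}{6}\right) - 12 = 4 \left(- \frac{\sqrt{6}}{2}\right) - 12 = - 2 \sqrt{6} - 12 = -12 - 2 \sqrt{6}$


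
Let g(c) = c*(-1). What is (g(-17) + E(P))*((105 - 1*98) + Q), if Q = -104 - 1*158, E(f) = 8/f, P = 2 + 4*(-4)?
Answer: -29325/7 ≈ -4189.3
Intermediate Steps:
P = -14 (P = 2 - 16 = -14)
g(c) = -c
Q = -262 (Q = -104 - 158 = -262)
(g(-17) + E(P))*((105 - 1*98) + Q) = (-1*(-17) + 8/(-14))*((105 - 1*98) - 262) = (17 + 8*(-1/14))*((105 - 98) - 262) = (17 - 4/7)*(7 - 262) = (115/7)*(-255) = -29325/7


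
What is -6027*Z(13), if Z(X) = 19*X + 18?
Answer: -1597155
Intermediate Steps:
Z(X) = 18 + 19*X
-6027*Z(13) = -6027*(18 + 19*13) = -6027*(18 + 247) = -6027*265 = -1597155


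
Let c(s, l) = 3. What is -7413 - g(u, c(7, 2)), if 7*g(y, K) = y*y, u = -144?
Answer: -72627/7 ≈ -10375.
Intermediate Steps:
g(y, K) = y²/7 (g(y, K) = (y*y)/7 = y²/7)
-7413 - g(u, c(7, 2)) = -7413 - (-144)²/7 = -7413 - 20736/7 = -72627/7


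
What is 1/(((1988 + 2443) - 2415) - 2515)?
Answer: -1/499 ≈ -0.0020040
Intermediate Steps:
1/(((1988 + 2443) - 2415) - 2515) = 1/((4431 - 2415) - 2515) = 1/(2016 - 2515) = 1/(-499) = -1/499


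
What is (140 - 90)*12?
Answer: 600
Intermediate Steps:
(140 - 90)*12 = 50*12 = 600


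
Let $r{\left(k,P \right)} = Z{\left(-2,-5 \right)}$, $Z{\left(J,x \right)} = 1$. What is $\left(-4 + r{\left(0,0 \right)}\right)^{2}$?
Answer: $9$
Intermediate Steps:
$r{\left(k,P \right)} = 1$
$\left(-4 + r{\left(0,0 \right)}\right)^{2} = \left(-4 + 1\right)^{2} = \left(-3\right)^{2} = 9$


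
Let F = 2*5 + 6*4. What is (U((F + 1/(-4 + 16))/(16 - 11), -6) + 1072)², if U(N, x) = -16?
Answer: 1115136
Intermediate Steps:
F = 34 (F = 10 + 24 = 34)
(U((F + 1/(-4 + 16))/(16 - 11), -6) + 1072)² = (-16 + 1072)² = 1056² = 1115136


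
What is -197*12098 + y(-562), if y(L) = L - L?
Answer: -2383306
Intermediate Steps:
y(L) = 0
-197*12098 + y(-562) = -197*12098 + 0 = -2383306 + 0 = -2383306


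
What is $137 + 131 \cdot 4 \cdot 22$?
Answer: $11665$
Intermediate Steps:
$137 + 131 \cdot 4 \cdot 22 = 137 + 131 \cdot 88 = 137 + 11528 = 11665$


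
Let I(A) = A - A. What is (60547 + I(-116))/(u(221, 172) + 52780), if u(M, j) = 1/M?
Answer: 13380887/11664381 ≈ 1.1472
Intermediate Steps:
I(A) = 0
(60547 + I(-116))/(u(221, 172) + 52780) = (60547 + 0)/(1/221 + 52780) = 60547/(1/221 + 52780) = 60547/(11664381/221) = 60547*(221/11664381) = 13380887/11664381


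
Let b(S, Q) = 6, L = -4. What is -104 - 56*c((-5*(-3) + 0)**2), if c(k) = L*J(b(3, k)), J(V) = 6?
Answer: 1240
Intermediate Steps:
c(k) = -24 (c(k) = -4*6 = -24)
-104 - 56*c((-5*(-3) + 0)**2) = -104 - 56*(-24) = -104 + 1344 = 1240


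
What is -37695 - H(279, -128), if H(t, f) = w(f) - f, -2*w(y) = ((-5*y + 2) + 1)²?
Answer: 337803/2 ≈ 1.6890e+5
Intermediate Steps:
w(y) = -(3 - 5*y)²/2 (w(y) = -((-5*y + 2) + 1)²/2 = -((2 - 5*y) + 1)²/2 = -(3 - 5*y)²/2)
H(t, f) = -f - (-3 + 5*f)²/2 (H(t, f) = -(-3 + 5*f)²/2 - f = -f - (-3 + 5*f)²/2)
-37695 - H(279, -128) = -37695 - (-9/2 + 14*(-128) - 25/2*(-128)²) = -37695 - (-9/2 - 1792 - 25/2*16384) = -37695 - (-9/2 - 1792 - 204800) = -37695 - 1*(-413193/2) = -37695 + 413193/2 = 337803/2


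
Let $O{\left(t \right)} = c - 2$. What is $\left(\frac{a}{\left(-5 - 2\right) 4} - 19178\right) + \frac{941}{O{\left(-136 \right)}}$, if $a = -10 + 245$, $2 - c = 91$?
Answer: $- \frac{6987611}{364} \approx -19197.0$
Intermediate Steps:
$c = -89$ ($c = 2 - 91 = -89$)
$a = 235$
$O{\left(t \right)} = -91$ ($O{\left(t \right)} = -89 - 2 = -91$)
$\left(\frac{a}{\left(-5 - 2\right) 4} - 19178\right) + \frac{941}{O{\left(-136 \right)}} = \left(\frac{1}{\left(-5 - 2\right) 4} \cdot 235 - 19178\right) + \frac{941}{-91} = \left(\frac{1}{\left(-7\right) 4} \cdot 235 - 19178\right) + 941 \left(- \frac{1}{91}\right) = \left(\frac{1}{-28} \cdot 235 - 19178\right) - \frac{941}{91} = \left(\left(- \frac{1}{28}\right) 235 - 19178\right) - \frac{941}{91} = \left(- \frac{235}{28} - 19178\right) - \frac{941}{91} = - \frac{537219}{28} - \frac{941}{91} = - \frac{6987611}{364}$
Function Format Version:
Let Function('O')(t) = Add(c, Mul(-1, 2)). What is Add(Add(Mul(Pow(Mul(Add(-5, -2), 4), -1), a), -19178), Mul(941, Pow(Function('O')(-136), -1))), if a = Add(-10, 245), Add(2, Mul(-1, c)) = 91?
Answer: Rational(-6987611, 364) ≈ -19197.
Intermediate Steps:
c = -89 (c = Add(2, Mul(-1, 91)) = Add(2, -91) = -89)
a = 235
Function('O')(t) = -91 (Function('O')(t) = Add(-89, Mul(-1, 2)) = Add(-89, -2) = -91)
Add(Add(Mul(Pow(Mul(Add(-5, -2), 4), -1), a), -19178), Mul(941, Pow(Function('O')(-136), -1))) = Add(Add(Mul(Pow(Mul(Add(-5, -2), 4), -1), 235), -19178), Mul(941, Pow(-91, -1))) = Add(Add(Mul(Pow(Mul(-7, 4), -1), 235), -19178), Mul(941, Rational(-1, 91))) = Add(Add(Mul(Pow(-28, -1), 235), -19178), Rational(-941, 91)) = Add(Add(Mul(Rational(-1, 28), 235), -19178), Rational(-941, 91)) = Add(Add(Rational(-235, 28), -19178), Rational(-941, 91)) = Add(Rational(-537219, 28), Rational(-941, 91)) = Rational(-6987611, 364)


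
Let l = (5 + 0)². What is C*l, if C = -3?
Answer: -75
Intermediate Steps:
l = 25 (l = 5² = 25)
C*l = -3*25 = -75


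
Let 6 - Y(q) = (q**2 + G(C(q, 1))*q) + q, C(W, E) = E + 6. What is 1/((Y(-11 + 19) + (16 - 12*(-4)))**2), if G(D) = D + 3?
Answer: 1/6724 ≈ 0.00014872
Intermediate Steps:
C(W, E) = 6 + E
G(D) = 3 + D
Y(q) = 6 - q**2 - 11*q (Y(q) = 6 - ((q**2 + (3 + (6 + 1))*q) + q) = 6 - ((q**2 + (3 + 7)*q) + q) = 6 - ((q**2 + 10*q) + q) = 6 - (q**2 + 11*q) = 6 + (-q**2 - 11*q) = 6 - q**2 - 11*q)
1/((Y(-11 + 19) + (16 - 12*(-4)))**2) = 1/(((6 - (-11 + 19)**2 - 11*(-11 + 19)) + (16 - 12*(-4)))**2) = 1/(((6 - 1*8**2 - 11*8) + (16 + 48))**2) = 1/(((6 - 1*64 - 88) + 64)**2) = 1/(((6 - 64 - 88) + 64)**2) = 1/((-146 + 64)**2) = 1/((-82)**2) = 1/6724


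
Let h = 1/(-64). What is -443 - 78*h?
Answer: -14137/32 ≈ -441.78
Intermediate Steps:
h = -1/64 ≈ -0.015625
-443 - 78*h = -443 - 78*(-1/64) = -443 + 39/32 = -14137/32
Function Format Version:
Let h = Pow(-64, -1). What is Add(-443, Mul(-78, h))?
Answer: Rational(-14137, 32) ≈ -441.78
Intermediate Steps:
h = Rational(-1, 64) ≈ -0.015625
Add(-443, Mul(-78, h)) = Add(-443, Mul(-78, Rational(-1, 64))) = Add(-443, Rational(39, 32)) = Rational(-14137, 32)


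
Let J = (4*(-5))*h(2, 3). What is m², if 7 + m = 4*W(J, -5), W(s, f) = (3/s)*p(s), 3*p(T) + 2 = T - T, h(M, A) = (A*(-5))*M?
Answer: 276676/5625 ≈ 49.187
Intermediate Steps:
h(M, A) = -5*A*M (h(M, A) = (-5*A)*M = -5*A*M)
J = 600 (J = (4*(-5))*(-5*3*2) = -20*(-30) = 600)
p(T) = -⅔ (p(T) = -⅔ + (T - T)/3 = -⅔ + (⅓)*0 = -⅔ + 0 = -⅔)
W(s, f) = -2/s (W(s, f) = (3/s)*(-⅔) = -2/s)
m = -526/75 (m = -7 + 4*(-2/600) = -7 + 4*(-2*1/600) = -7 + 4*(-1/300) = -7 - 1/75 = -526/75 ≈ -7.0133)
m² = (-526/75)² = 276676/5625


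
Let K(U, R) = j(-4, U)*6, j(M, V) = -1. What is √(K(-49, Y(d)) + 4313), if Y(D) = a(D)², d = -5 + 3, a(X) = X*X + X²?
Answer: √4307 ≈ 65.628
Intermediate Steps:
a(X) = 2*X² (a(X) = X² + X² = 2*X²)
d = -2
Y(D) = 4*D⁴ (Y(D) = (2*D²)² = 4*D⁴)
K(U, R) = -6 (K(U, R) = -1*6 = -6)
√(K(-49, Y(d)) + 4313) = √(-6 + 4313) = √4307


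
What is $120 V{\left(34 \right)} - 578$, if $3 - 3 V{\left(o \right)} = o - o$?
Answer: $-458$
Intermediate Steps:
$V{\left(o \right)} = 1$ ($V{\left(o \right)} = 1 - \frac{o - o}{3} = 1 - 0 = 1 + 0 = 1$)
$120 V{\left(34 \right)} - 578 = 120 \cdot 1 - 578 = 120 - 578 = -458$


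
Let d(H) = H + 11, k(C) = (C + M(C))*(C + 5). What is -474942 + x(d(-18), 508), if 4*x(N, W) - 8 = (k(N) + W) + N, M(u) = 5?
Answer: -1899255/4 ≈ -4.7481e+5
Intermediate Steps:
k(C) = (5 + C)² (k(C) = (C + 5)*(C + 5) = (5 + C)*(5 + C) = (5 + C)²)
d(H) = 11 + H
x(N, W) = 33/4 + W/4 + N²/4 + 11*N/4 (x(N, W) = 2 + (((25 + N² + 10*N) + W) + N)/4 = 2 + ((25 + W + N² + 10*N) + N)/4 = 2 + (25 + W + N² + 11*N)/4 = 2 + (25/4 + W/4 + N²/4 + 11*N/4) = 33/4 + W/4 + N²/4 + 11*N/4)
-474942 + x(d(-18), 508) = -474942 + (33/4 + (¼)*508 + (11 - 18)²/4 + 11*(11 - 18)/4) = -474942 + (33/4 + 127 + (¼)*(-7)² + (11/4)*(-7)) = -474942 + (33/4 + 127 + (¼)*49 - 77/4) = -474942 + (33/4 + 127 + 49/4 - 77/4) = -474942 + 513/4 = -1899255/4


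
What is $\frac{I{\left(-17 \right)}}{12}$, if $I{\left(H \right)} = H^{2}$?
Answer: $\frac{289}{12} \approx 24.083$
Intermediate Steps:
$\frac{I{\left(-17 \right)}}{12} = \frac{\left(-17\right)^{2}}{12} = 289 \cdot \frac{1}{12} = \frac{289}{12}$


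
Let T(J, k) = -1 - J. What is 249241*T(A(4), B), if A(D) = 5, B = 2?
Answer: -1495446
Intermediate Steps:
249241*T(A(4), B) = 249241*(-1 - 1*5) = 249241*(-1 - 5) = 249241*(-6) = -1495446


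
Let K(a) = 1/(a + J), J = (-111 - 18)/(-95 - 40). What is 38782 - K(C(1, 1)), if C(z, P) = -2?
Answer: 1822799/47 ≈ 38783.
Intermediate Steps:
J = 43/45 (J = -129/(-135) = -129*(-1/135) = 43/45 ≈ 0.95556)
K(a) = 1/(43/45 + a) (K(a) = 1/(a + 43/45) = 1/(43/45 + a))
38782 - K(C(1, 1)) = 38782 - 45/(43 + 45*(-2)) = 38782 - 45/(43 - 90) = 38782 - 45/(-47) = 38782 - 45*(-1)/47 = 38782 - 1*(-45/47) = 38782 + 45/47 = 1822799/47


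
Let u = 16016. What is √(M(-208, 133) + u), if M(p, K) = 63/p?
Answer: 7*√883805/52 ≈ 126.55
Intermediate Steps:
√(M(-208, 133) + u) = √(63/(-208) + 16016) = √(63*(-1/208) + 16016) = √(-63/208 + 16016) = √(3331265/208) = 7*√883805/52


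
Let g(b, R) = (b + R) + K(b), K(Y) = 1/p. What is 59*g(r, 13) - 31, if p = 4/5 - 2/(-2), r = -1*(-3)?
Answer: 8512/9 ≈ 945.78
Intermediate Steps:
r = 3
p = 9/5 (p = 4*(⅕) - 2*(-½) = ⅘ + 1 = 9/5 ≈ 1.8000)
K(Y) = 5/9 (K(Y) = 1/(9/5) = 5/9)
g(b, R) = 5/9 + R + b (g(b, R) = (b + R) + 5/9 = (R + b) + 5/9 = 5/9 + R + b)
59*g(r, 13) - 31 = 59*(5/9 + 13 + 3) - 31 = 59*(149/9) - 31 = 8791/9 - 31 = 8512/9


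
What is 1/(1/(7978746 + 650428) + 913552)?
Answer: 8629174/7883199166049 ≈ 1.0946e-6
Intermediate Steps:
1/(1/(7978746 + 650428) + 913552) = 1/(1/8629174 + 913552) = 1/(7883199166049/8629174) = 8629174/7883199166049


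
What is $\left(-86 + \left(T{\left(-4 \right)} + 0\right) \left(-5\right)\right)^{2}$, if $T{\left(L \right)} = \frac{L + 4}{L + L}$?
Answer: $7396$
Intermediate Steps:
$T{\left(L \right)} = \frac{4 + L}{2 L}$
$\left(-86 + \left(T{\left(-4 \right)} + 0\right) \left(-5\right)\right)^{2} = \left(-86 + \left(\frac{4 - 4}{2 \left(-4\right)} + 0\right) \left(-5\right)\right)^{2} = \left(-86 + \left(\frac{1}{2} \left(- \frac{1}{4}\right) 0 + 0\right) \left(-5\right)\right)^{2} = \left(-86 + \left(0 + 0\right) \left(-5\right)\right)^{2} = \left(-86 + 0 \left(-5\right)\right)^{2} = \left(-86 + 0\right)^{2} = \left(-86\right)^{2} = 7396$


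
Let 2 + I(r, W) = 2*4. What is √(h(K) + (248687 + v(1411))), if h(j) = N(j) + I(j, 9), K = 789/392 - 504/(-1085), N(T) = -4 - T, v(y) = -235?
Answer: √4679733501510/4340 ≈ 498.45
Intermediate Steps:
I(r, W) = 6 (I(r, W) = -2 + 2*4 = -2 + 8 = 6)
K = 150519/60760 (K = 789*(1/392) - 504*(-1/1085) = 789/392 + 72/155 = 150519/60760 ≈ 2.4773)
h(j) = 2 - j (h(j) = (-4 - j) + 6 = 2 - j)
√(h(K) + (248687 + v(1411))) = √((2 - 1*150519/60760) + (248687 - 235)) = √((2 - 150519/60760) + 248452) = √(-28999/60760 + 248452) = √(15095914521/60760) = √4679733501510/4340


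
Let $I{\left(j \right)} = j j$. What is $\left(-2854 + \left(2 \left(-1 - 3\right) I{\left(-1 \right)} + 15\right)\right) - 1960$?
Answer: $-4807$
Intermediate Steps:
$I{\left(j \right)} = j^{2}$
$\left(-2854 + \left(2 \left(-1 - 3\right) I{\left(-1 \right)} + 15\right)\right) - 1960 = \left(-2854 + \left(2 \left(-1 - 3\right) \left(-1\right)^{2} + 15\right)\right) - 1960 = \left(-2854 + \left(2 \left(-4\right) 1 + 15\right)\right) - 1960 = \left(-2854 + \left(\left(-8\right) 1 + 15\right)\right) - 1960 = \left(-2854 + \left(-8 + 15\right)\right) - 1960 = \left(-2854 + 7\right) - 1960 = -2847 - 1960 = -4807$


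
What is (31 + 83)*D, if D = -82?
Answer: -9348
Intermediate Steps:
(31 + 83)*D = (31 + 83)*(-82) = 114*(-82) = -9348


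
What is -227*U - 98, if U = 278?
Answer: -63204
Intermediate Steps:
-227*U - 98 = -227*278 - 98 = -63106 - 98 = -63204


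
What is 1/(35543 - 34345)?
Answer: 1/1198 ≈ 0.00083472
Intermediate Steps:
1/(35543 - 34345) = 1/1198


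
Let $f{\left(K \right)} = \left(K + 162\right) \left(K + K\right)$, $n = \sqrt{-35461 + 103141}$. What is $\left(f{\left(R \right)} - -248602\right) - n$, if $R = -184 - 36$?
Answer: $274122 - 12 \sqrt{470} \approx 2.7386 \cdot 10^{5}$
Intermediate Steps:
$n = 12 \sqrt{470}$ ($n = \sqrt{67680} = 12 \sqrt{470} \approx 260.15$)
$R = -220$ ($R = -184 - 36 = -220$)
$f{\left(K \right)} = 2 K \left(162 + K\right)$ ($f{\left(K \right)} = \left(162 + K\right) 2 K = 2 K \left(162 + K\right)$)
$\left(f{\left(R \right)} - -248602\right) - n = \left(2 \left(-220\right) \left(162 - 220\right) - -248602\right) - 12 \sqrt{470} = \left(2 \left(-220\right) \left(-58\right) + 248602\right) - 12 \sqrt{470} = \left(25520 + 248602\right) - 12 \sqrt{470} = 274122 - 12 \sqrt{470}$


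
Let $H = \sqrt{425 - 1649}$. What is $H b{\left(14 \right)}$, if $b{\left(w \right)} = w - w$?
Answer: $0$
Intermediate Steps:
$b{\left(w \right)} = 0$
$H = 6 i \sqrt{34}$ ($H = \sqrt{-1224} = 6 i \sqrt{34} \approx 34.986 i$)
$H b{\left(14 \right)} = 6 i \sqrt{34} \cdot 0 = 0$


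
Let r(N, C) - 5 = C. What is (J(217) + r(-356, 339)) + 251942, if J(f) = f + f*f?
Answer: 299592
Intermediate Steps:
r(N, C) = 5 + C
J(f) = f + f²
(J(217) + r(-356, 339)) + 251942 = (217*(1 + 217) + (5 + 339)) + 251942 = (217*218 + 344) + 251942 = (47306 + 344) + 251942 = 47650 + 251942 = 299592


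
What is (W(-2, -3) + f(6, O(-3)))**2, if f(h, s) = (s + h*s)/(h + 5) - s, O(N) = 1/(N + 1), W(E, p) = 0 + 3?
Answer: 1225/121 ≈ 10.124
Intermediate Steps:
W(E, p) = 3
O(N) = 1/(1 + N)
f(h, s) = -s + (s + h*s)/(5 + h) (f(h, s) = (s + h*s)/(5 + h) - s = -s + (s + h*s)/(5 + h))
(W(-2, -3) + f(6, O(-3)))**2 = (3 - 4/((1 - 3)*(5 + 6)))**2 = (3 - 4/(-2*11))**2 = (3 - 4*(-1/2)*1/11)**2 = (3 + 2/11)**2 = (35/11)**2 = 1225/121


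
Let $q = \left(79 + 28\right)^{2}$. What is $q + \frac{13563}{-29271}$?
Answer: $\frac{10154852}{887} \approx 11449.0$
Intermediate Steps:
$q = 11449$ ($q = 107^{2} = 11449$)
$q + \frac{13563}{-29271} = 11449 + \frac{13563}{-29271} = 11449 + 13563 \left(- \frac{1}{29271}\right) = 11449 - \frac{411}{887} = \frac{10154852}{887}$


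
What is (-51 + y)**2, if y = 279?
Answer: 51984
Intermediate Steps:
(-51 + y)**2 = (-51 + 279)**2 = 228**2 = 51984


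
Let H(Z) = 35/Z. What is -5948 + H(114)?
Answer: -678037/114 ≈ -5947.7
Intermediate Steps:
-5948 + H(114) = -5948 + 35/114 = -678037/114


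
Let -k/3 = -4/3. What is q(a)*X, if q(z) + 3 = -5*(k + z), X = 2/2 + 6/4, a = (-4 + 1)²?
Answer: -170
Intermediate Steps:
k = 4 (k = -(-12)/3 = -3*(-4/3) = 4)
a = 9 (a = (-3)² = 9)
X = 5/2 (X = 2*(½) + 6*(¼) = 1 + 3/2 = 5/2 ≈ 2.5000)
q(z) = -23 - 5*z (q(z) = -3 - 5*(4 + z) = -3 + (-20 - 5*z) = -23 - 5*z)
q(a)*X = (-23 - 5*9)*(5/2) = (-23 - 45)*(5/2) = -68*5/2 = -170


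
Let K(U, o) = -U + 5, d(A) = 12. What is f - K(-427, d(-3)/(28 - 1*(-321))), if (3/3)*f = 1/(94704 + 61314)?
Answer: -67399775/156018 ≈ -432.00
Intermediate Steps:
K(U, o) = 5 - U
f = 1/156018 (f = 1/(94704 + 61314) = 1/156018 ≈ 6.4095e-6)
f - K(-427, d(-3)/(28 - 1*(-321))) = 1/156018 - (5 - 1*(-427)) = 1/156018 - (5 + 427) = 1/156018 - 1*432 = 1/156018 - 432 = -67399775/156018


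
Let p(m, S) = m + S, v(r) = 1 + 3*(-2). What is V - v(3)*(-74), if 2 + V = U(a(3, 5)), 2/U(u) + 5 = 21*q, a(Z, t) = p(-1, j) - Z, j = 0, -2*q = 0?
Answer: -1862/5 ≈ -372.40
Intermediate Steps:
q = 0 (q = -½*0 = 0)
v(r) = -5 (v(r) = 1 - 6 = -5)
p(m, S) = S + m
a(Z, t) = -1 - Z (a(Z, t) = (0 - 1) - Z = -1 - Z)
U(u) = -⅖ (U(u) = 2/(-5 + 21*0) = 2/(-5 + 0) = 2/(-5) = 2*(-⅕) = -⅖)
V = -12/5 (V = -2 - ⅖ = -12/5 ≈ -2.4000)
V - v(3)*(-74) = -12/5 - (-5)*(-74) = -12/5 - 1*370 = -12/5 - 370 = -1862/5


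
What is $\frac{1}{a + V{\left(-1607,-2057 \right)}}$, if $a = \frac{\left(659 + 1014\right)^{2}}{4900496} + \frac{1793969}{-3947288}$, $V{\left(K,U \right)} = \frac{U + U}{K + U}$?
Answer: $\frac{553712526695024}{686319685293163} \approx 0.80679$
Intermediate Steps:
$V{\left(K,U \right)} = \frac{2 U}{K + U}$
$a = \frac{282105118241}{2417958631856}$ ($a = 1673^{2} \cdot \frac{1}{4900496} + 1793969 \left(- \frac{1}{3947288}\right) = 2798929 \cdot \frac{1}{4900496} - \frac{1793969}{3947288} = \frac{2798929}{4900496} - \frac{1793969}{3947288} = \frac{282105118241}{2417958631856} \approx 0.11667$)
$\frac{1}{a + V{\left(-1607,-2057 \right)}} = \frac{1}{\frac{282105118241}{2417958631856} + 2 \left(-2057\right) \frac{1}{-1607 - 2057}} = \frac{1}{\frac{282105118241}{2417958631856} + 2 \left(-2057\right) \frac{1}{-3664}} = \frac{1}{\frac{282105118241}{2417958631856} + 2 \left(-2057\right) \left(- \frac{1}{3664}\right)} = \frac{1}{\frac{282105118241}{2417958631856} + \frac{2057}{1832}} = \frac{1}{\frac{686319685293163}{553712526695024}} = \frac{553712526695024}{686319685293163}$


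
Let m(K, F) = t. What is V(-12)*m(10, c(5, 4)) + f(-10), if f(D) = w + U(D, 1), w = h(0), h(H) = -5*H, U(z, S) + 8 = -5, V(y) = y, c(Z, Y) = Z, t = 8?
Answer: -109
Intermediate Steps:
m(K, F) = 8
U(z, S) = -13 (U(z, S) = -8 - 5 = -13)
w = 0 (w = -5*0 = 0)
f(D) = -13 (f(D) = 0 - 13 = -13)
V(-12)*m(10, c(5, 4)) + f(-10) = -12*8 - 13 = -96 - 13 = -109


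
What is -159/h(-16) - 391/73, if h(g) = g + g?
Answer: -905/2336 ≈ -0.38741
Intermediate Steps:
h(g) = 2*g
-159/h(-16) - 391/73 = -159/(2*(-16)) - 391/73 = -159/(-32) - 391*1/73 = -159*(-1/32) - 391/73 = 159/32 - 391/73 = -905/2336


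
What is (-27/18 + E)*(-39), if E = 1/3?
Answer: 91/2 ≈ 45.500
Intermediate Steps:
E = 1/3 ≈ 0.33333
(-27/18 + E)*(-39) = (-27/18 + 1/3)*(-39) = (-27*1/18 + 1/3)*(-39) = (-3/2 + 1/3)*(-39) = -7/6*(-39) = 91/2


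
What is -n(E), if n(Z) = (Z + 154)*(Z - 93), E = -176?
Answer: -5918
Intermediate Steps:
n(Z) = (-93 + Z)*(154 + Z) (n(Z) = (154 + Z)*(-93 + Z) = (-93 + Z)*(154 + Z))
-n(E) = -(-14322 + (-176)**2 + 61*(-176)) = -(-14322 + 30976 - 10736) = -1*5918 = -5918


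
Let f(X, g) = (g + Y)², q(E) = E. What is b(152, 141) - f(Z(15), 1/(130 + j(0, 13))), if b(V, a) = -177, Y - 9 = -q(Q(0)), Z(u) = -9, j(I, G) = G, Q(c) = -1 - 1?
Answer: -6096949/20449 ≈ -298.15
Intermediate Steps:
Q(c) = -2
Y = 11 (Y = 9 - 1*(-2) = 9 + 2 = 11)
f(X, g) = (11 + g)² (f(X, g) = (g + 11)² = (11 + g)²)
b(152, 141) - f(Z(15), 1/(130 + j(0, 13))) = -177 - (11 + 1/(130 + 13))² = -177 - (11 + 1/143)² = -177 - (1574/143)² = -177 - 1*2477476/20449 = -177 - 2477476/20449 = -6096949/20449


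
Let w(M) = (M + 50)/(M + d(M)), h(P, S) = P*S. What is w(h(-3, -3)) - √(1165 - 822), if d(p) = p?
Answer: 59/18 - 7*√7 ≈ -15.242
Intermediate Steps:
w(M) = (50 + M)/(2*M) (w(M) = (M + 50)/(M + M) = (50 + M)/((2*M)) = (50 + M)*(1/(2*M)) = (50 + M)/(2*M))
w(h(-3, -3)) - √(1165 - 822) = (50 - 3*(-3))/(2*((-3*(-3)))) - √(1165 - 822) = (½)*(50 + 9)/9 - √343 = (½)*(⅑)*59 - 7*√7 = 59/18 - 7*√7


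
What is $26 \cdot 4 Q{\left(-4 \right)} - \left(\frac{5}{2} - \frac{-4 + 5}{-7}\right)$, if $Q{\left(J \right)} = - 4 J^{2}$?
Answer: $- \frac{93221}{14} \approx -6658.6$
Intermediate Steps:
$26 \cdot 4 Q{\left(-4 \right)} - \left(\frac{5}{2} - \frac{-4 + 5}{-7}\right) = 26 \cdot 4 \left(- 4 \left(-4\right)^{2}\right) - \left(\frac{5}{2} - \frac{-4 + 5}{-7}\right) = 26 \cdot 4 \left(\left(-4\right) 16\right) + \left(1 \left(- \frac{1}{7}\right) - \frac{5}{2}\right) = 26 \cdot 4 \left(-64\right) - \frac{37}{14} = 26 \left(-256\right) - \frac{37}{14} = -6656 - \frac{37}{14} = - \frac{93221}{14}$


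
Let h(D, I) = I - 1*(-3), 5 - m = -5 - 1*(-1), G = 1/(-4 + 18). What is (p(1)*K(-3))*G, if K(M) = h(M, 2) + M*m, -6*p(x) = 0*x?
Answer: 0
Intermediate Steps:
p(x) = 0 (p(x) = -0*x = -1/6*0 = 0)
G = 1/14 ≈ 0.071429
m = 9 (m = 5 - (-5 - 1*(-1)) = 5 - (-5 + 1) = 5 - 1*(-4) = 5 + 4 = 9)
h(D, I) = 3 + I (h(D, I) = I + 3 = 3 + I)
K(M) = 5 + 9*M (K(M) = (3 + 2) + M*9 = 5 + 9*M)
(p(1)*K(-3))*G = (0*(5 + 9*(-3)))*(1/14) = (0*(5 - 27))*(1/14) = (0*(-22))*(1/14) = 0*(1/14) = 0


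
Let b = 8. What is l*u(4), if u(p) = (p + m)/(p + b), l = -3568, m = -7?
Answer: 892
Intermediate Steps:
u(p) = (-7 + p)/(8 + p) (u(p) = (p - 7)/(p + 8) = (-7 + p)/(8 + p))
l*u(4) = -3568*(-7 + 4)/(8 + 4) = -3568*(-3)/12 = -892*(-3)/3 = -3568*(-1/4) = 892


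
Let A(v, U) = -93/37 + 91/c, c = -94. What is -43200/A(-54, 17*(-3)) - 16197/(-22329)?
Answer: 1118373149291/90127287 ≈ 12409.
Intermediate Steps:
A(v, U) = -12109/3478 (A(v, U) = -93/37 + 91/(-94) = -93*1/37 + 91*(-1/94) = -93/37 - 91/94 = -12109/3478)
-43200/A(-54, 17*(-3)) - 16197/(-22329) = -43200/(-12109/3478) - 16197/(-22329) = -43200*(-3478/12109) - 16197*(-1/22329) = 150249600/12109 + 5399/7443 = 1118373149291/90127287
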